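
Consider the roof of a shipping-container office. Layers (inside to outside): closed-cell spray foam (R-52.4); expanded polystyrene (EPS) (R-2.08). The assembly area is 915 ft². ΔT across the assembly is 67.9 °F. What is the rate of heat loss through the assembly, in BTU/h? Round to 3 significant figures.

1140 BTU/h

R_total = 52.4 + 2.08 = 54.48 ft²·°F·h/BTU
Q = A·ΔT/R = 915 × 67.9 / 54.48 = 1140 BTU/h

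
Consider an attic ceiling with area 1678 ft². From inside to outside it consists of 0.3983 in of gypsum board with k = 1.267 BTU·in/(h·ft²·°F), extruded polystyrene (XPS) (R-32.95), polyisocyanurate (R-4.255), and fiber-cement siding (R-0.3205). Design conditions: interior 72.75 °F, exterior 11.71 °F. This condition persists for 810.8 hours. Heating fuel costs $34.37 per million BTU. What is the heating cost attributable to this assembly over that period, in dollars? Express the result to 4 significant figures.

0.3983/1.267 = 0.31436
R_total = 0.31436 + 32.95 + 4.255 + 0.3205 = 37.84 ft²·°F·h/BTU
Q = 1678 × (72.75 − 11.71) / 37.84 = 2706.8 BTU/h
E = 2706.8 × 810.8 = 2194700 BTU
Cost = 2194700/10⁶ × 34.37 = $75.431

75.43 dollars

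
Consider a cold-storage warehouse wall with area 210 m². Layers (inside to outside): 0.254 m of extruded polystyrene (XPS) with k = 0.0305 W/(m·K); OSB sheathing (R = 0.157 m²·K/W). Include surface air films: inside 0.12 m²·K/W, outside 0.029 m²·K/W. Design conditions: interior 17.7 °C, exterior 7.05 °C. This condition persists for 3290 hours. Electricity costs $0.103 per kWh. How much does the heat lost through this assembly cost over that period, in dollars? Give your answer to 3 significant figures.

0.254/0.0305 = 8.328
R_total = 0.12 + 8.328 + 0.157 + 0.029 = 8.634 m²·K/W
Q = 210 × (17.7 − 7.05) / 8.634 = 259 W
E = 259 W × 3290 h / 1000 = 852.2 kWh
Cost = 852.2 × 0.103 = $87.78

87.8 dollars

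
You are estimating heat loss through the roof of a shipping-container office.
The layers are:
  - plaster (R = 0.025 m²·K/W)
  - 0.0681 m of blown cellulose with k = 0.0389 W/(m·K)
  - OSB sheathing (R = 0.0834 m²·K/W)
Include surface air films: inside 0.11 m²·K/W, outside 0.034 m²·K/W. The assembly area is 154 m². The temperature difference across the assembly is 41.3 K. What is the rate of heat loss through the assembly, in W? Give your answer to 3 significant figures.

3180 W

0.0681/0.0389 = 1.751
R_total = 0.11 + 0.025 + 1.751 + 0.0834 + 0.034 = 2.003 m²·K/W
Q = A·ΔT/R = 154 × 41.3 / 2.003 = 3175 W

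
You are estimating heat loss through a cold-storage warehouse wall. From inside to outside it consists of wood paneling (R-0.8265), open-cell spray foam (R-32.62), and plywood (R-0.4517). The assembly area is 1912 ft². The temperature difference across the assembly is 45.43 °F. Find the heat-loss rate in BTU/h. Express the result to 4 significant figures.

2562 BTU/h

R_total = 0.8265 + 32.62 + 0.4517 = 33.898 ft²·°F·h/BTU
Q = A·ΔT/R = 1912 × 45.43 / 33.898 = 2562.4 BTU/h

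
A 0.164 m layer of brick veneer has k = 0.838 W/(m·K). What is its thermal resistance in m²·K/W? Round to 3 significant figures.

0.196 m²·K/W

R = L/k = 0.164/0.838 = 0.1957 m²·K/W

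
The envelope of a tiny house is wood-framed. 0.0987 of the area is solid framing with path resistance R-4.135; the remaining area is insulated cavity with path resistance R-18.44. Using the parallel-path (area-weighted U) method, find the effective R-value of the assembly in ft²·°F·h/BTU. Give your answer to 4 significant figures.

U_eff = 0.9013/18.44 + 0.0987/4.135 = 0.048877 + 0.023869 = 0.072747
R_eff = 1/U_eff = 13.746 ft²·°F·h/BTU

13.75 ft²·°F·h/BTU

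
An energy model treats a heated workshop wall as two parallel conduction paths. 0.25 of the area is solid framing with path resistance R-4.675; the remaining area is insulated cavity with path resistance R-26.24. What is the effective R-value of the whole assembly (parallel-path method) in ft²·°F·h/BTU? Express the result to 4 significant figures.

12.19 ft²·°F·h/BTU

U_eff = 0.75/26.24 + 0.25/4.675 = 0.028582 + 0.053476 = 0.082058
R_eff = 1/U_eff = 12.186 ft²·°F·h/BTU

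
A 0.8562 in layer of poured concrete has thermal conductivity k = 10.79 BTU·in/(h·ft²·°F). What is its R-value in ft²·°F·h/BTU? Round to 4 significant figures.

R = L/k = 0.8562/10.79 = 0.079351 ft²·°F·h/BTU

0.07935 ft²·°F·h/BTU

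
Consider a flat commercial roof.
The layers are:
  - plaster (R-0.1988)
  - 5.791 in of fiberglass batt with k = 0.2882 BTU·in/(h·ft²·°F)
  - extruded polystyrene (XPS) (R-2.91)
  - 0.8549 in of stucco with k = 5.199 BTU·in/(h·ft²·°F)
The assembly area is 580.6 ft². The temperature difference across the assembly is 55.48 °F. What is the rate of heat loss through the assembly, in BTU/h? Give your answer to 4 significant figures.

5.791/0.2882 = 20.094
0.8549/5.199 = 0.16444
R_total = 0.1988 + 20.094 + 2.91 + 0.16444 = 23.367 ft²·°F·h/BTU
Q = A·ΔT/R = 580.6 × 55.48 / 23.367 = 1378.5 BTU/h

1379 BTU/h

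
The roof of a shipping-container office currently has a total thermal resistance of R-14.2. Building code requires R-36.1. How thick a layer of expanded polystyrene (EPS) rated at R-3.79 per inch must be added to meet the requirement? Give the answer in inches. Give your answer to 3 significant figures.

ΔR = 36.1 − 14.2 = 21.9 ft²·°F·h/BTU
L = ΔR / (R/in) = 21.9/3.79 = 5.778 in

5.78 in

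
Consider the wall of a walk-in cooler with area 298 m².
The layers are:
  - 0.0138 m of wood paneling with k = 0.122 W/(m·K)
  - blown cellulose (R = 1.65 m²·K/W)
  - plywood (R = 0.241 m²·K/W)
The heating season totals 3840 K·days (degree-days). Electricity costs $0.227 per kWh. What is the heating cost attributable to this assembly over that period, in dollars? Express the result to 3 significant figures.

3110 dollars

0.0138/0.122 = 0.1131
R_total = 0.1131 + 1.65 + 0.241 = 2.004 m²·K/W
E = A × HDD × 24 / R / 1000 = 298 × 3840 × 24 / 2.004 / 1000 = 13700 kWh
Cost = 13700 × 0.227 = $3111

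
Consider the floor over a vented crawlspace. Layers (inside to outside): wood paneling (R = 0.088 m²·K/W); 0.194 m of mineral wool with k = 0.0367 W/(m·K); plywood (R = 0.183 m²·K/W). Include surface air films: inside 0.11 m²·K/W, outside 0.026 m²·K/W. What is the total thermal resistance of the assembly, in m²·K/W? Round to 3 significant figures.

0.194/0.0367 = 5.286
R_total = 0.11 + 0.088 + 5.286 + 0.183 + 0.026 = 5.693 m²·K/W

5.69 m²·K/W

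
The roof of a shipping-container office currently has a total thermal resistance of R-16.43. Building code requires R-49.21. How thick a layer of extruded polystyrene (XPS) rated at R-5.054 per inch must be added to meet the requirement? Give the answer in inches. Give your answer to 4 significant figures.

ΔR = 49.21 − 16.43 = 32.78 ft²·°F·h/BTU
L = ΔR / (R/in) = 32.78/5.054 = 6.486 in

6.486 in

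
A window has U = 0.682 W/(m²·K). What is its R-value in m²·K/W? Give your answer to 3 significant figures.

1.47 m²·K/W

R = 1/U = 1/0.682 = 1.466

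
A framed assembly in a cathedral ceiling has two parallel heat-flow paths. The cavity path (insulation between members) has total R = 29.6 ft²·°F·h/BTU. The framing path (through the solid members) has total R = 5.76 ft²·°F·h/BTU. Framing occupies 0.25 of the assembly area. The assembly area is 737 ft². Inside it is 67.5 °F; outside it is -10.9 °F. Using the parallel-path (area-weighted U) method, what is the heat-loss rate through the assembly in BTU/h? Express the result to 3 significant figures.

U_eff = 0.75/29.6 + 0.25/5.76 = 0.02534 + 0.0434 = 0.06874
R_eff = 1/U_eff = 14.55 ft²·°F·h/BTU
Q = 737 × (67.5 − (-10.9)) / 14.55 = 3972 BTU/h

3970 BTU/h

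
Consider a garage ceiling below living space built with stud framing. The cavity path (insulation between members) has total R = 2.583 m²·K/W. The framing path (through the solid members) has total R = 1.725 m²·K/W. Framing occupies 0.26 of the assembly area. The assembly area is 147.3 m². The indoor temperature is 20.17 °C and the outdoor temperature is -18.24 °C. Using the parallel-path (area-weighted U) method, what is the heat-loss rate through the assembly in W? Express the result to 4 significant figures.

U_eff = 0.74/2.583 + 0.26/1.725 = 0.28649 + 0.15072 = 0.43721
R_eff = 1/U_eff = 2.2872 m²·K/W
Q = 147.3 × (20.17 − (-18.24)) / 2.2872 = 2473.7 W

2474 W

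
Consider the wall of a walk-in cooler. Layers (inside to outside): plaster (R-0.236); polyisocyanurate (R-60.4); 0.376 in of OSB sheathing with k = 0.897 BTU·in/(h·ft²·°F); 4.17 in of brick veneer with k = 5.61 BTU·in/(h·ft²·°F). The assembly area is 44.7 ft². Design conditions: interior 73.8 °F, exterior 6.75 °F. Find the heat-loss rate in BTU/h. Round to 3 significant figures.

48.5 BTU/h

0.376/0.897 = 0.4192
4.17/5.61 = 0.7433
R_total = 0.236 + 60.4 + 0.4192 + 0.7433 = 61.8 ft²·°F·h/BTU
Q = A·ΔT/R = 44.7 × (73.8 − 6.75) / 61.8 = 48.5 BTU/h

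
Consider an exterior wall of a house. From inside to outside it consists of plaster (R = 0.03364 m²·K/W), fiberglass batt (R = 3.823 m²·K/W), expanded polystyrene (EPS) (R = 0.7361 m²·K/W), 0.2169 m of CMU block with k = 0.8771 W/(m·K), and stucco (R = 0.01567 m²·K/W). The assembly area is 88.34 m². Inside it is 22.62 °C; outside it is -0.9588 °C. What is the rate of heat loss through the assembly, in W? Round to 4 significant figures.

429.0 W

0.2169/0.8771 = 0.24729
R_total = 0.03364 + 3.823 + 0.7361 + 0.24729 + 0.01567 = 4.8557 m²·K/W
Q = A·ΔT/R = 88.34 × (22.62 − (-0.9588)) / 4.8557 = 428.97 W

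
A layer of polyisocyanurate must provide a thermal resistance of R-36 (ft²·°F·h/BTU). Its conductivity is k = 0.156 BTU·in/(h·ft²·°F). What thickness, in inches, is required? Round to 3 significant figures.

5.62 in

L = R × k = 36 × 0.156 = 5.616 in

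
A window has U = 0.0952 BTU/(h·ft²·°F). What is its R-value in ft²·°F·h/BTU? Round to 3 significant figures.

R = 1/U = 1/0.0952 = 10.5

10.5 ft²·°F·h/BTU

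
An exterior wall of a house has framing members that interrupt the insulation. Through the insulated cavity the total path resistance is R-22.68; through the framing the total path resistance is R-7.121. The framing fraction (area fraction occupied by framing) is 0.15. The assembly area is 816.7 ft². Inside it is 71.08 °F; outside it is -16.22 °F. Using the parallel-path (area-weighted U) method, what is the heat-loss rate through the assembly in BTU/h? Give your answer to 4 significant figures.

4174 BTU/h

U_eff = 0.85/22.68 + 0.15/7.121 = 0.037478 + 0.021064 = 0.058542
R_eff = 1/U_eff = 17.082 ft²·°F·h/BTU
Q = 816.7 × (71.08 − (-16.22)) / 17.082 = 4174 BTU/h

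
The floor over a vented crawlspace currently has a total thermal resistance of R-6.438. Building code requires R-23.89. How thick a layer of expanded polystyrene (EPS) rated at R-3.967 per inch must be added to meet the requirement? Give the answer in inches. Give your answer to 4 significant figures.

ΔR = 23.89 − 6.438 = 17.452 ft²·°F·h/BTU
L = ΔR / (R/in) = 17.452/3.967 = 4.3993 in

4.399 in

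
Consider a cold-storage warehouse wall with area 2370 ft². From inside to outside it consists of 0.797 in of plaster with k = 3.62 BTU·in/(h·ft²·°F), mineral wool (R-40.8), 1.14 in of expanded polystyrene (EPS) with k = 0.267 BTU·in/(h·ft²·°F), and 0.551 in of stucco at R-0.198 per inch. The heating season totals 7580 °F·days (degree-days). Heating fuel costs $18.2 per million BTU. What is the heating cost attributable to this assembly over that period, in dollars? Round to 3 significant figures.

0.797/3.62 = 0.2202
1.14/0.267 = 4.27
0.551 × 0.198 = 0.1091
R_total = 0.2202 + 40.8 + 4.27 + 0.1091 = 45.4 ft²·°F·h/BTU
E = A × HDD × 24 / R = 2370 × 7580 × 24 / 45.4 = 9497000 BTU
Cost = 9497000/10⁶ × 18.2 = $172.8

173 dollars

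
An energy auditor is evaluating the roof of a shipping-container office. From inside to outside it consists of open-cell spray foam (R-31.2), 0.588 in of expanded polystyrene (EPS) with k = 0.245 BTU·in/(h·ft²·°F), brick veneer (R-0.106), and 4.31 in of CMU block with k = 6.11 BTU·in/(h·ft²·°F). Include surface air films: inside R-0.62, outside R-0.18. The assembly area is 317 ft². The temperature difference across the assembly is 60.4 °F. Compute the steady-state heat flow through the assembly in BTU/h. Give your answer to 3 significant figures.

544 BTU/h

0.588/0.245 = 2.4
4.31/6.11 = 0.7054
R_total = 0.62 + 31.2 + 2.4 + 0.106 + 0.7054 + 0.18 = 35.21 ft²·°F·h/BTU
Q = A·ΔT/R = 317 × 60.4 / 35.21 = 543.8 BTU/h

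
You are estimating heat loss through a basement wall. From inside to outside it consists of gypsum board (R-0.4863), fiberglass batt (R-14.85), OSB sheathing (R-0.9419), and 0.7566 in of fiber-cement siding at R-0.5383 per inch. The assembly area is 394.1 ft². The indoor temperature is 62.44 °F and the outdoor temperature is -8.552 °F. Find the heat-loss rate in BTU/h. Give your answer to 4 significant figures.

1677 BTU/h

0.7566 × 0.5383 = 0.40728
R_total = 0.4863 + 14.85 + 0.9419 + 0.40728 = 16.685 ft²·°F·h/BTU
Q = A·ΔT/R = 394.1 × (62.44 − (-8.552)) / 16.685 = 1676.8 BTU/h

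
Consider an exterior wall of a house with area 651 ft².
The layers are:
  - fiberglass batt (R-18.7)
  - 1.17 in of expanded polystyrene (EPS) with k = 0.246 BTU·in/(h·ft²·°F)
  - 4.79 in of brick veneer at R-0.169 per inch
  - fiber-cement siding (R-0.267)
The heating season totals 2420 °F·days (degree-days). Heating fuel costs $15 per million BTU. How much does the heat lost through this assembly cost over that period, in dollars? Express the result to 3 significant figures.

23.1 dollars

1.17/0.246 = 4.756
4.79 × 0.169 = 0.8095
R_total = 18.7 + 4.756 + 0.8095 + 0.267 = 24.53 ft²·°F·h/BTU
E = A × HDD × 24 / R = 651 × 2420 × 24 / 24.53 = 1541000 BTU
Cost = 1541000/10⁶ × 15 = $23.12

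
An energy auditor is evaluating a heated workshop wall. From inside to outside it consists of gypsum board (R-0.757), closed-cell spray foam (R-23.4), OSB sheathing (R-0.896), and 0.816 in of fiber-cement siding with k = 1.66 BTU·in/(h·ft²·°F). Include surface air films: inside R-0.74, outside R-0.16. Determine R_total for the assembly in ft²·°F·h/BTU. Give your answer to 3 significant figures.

0.816/1.66 = 0.4916
R_total = 0.74 + 0.757 + 23.4 + 0.896 + 0.4916 + 0.16 = 26.44 ft²·°F·h/BTU

26.4 ft²·°F·h/BTU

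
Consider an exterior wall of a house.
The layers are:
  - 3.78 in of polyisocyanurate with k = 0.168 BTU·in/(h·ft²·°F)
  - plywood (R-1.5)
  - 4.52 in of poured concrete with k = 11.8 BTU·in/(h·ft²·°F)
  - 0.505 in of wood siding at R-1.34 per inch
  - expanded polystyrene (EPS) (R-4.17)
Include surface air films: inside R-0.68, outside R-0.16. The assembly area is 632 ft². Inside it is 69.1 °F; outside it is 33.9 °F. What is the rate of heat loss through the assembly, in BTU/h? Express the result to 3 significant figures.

740 BTU/h

3.78/0.168 = 22.5
4.52/11.8 = 0.3831
0.505 × 1.34 = 0.6767
R_total = 0.68 + 22.5 + 1.5 + 0.3831 + 0.6767 + 4.17 + 0.16 = 30.07 ft²·°F·h/BTU
Q = A·ΔT/R = 632 × (69.1 − 33.9) / 30.07 = 739.8 BTU/h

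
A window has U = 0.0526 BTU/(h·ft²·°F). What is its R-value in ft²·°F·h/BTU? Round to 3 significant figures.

R = 1/U = 1/0.0526 = 19.01

19.0 ft²·°F·h/BTU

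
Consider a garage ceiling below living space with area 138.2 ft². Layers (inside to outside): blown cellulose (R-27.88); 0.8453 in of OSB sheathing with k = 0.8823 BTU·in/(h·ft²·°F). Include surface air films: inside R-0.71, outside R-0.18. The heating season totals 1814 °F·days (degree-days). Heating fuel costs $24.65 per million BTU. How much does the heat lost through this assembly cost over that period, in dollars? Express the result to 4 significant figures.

4.989 dollars

0.8453/0.8823 = 0.95806
R_total = 0.71 + 27.88 + 0.95806 + 0.18 = 29.728 ft²·°F·h/BTU
E = A × HDD × 24 / R = 138.2 × 1814 × 24 / 29.728 = 202390 BTU
Cost = 202390/10⁶ × 24.65 = $4.9889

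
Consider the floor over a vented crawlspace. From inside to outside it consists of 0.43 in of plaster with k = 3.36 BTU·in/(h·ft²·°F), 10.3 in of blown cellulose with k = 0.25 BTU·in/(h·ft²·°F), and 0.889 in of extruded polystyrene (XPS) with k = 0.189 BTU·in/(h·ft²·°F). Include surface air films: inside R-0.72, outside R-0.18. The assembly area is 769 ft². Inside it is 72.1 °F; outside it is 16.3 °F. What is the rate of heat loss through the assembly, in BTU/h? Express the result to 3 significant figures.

914 BTU/h

0.43/3.36 = 0.128
10.3/0.25 = 41.2
0.889/0.189 = 4.704
R_total = 0.72 + 0.128 + 41.2 + 4.704 + 0.18 = 46.93 ft²·°F·h/BTU
Q = A·ΔT/R = 769 × (72.1 − 16.3) / 46.93 = 914.3 BTU/h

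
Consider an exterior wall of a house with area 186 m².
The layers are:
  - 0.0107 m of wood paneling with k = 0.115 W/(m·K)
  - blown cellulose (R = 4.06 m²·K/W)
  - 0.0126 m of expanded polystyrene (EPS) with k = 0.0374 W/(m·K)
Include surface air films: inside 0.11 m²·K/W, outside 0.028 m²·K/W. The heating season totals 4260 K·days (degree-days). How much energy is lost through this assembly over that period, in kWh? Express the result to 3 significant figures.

0.0107/0.115 = 0.09304
0.0126/0.0374 = 0.3369
R_total = 0.11 + 0.09304 + 4.06 + 0.3369 + 0.028 = 4.628 m²·K/W
E = A × HDD × 24 / R / 1000 = 186 × 4260 × 24 / 4.628 / 1000 = 4109 kWh

4110 kWh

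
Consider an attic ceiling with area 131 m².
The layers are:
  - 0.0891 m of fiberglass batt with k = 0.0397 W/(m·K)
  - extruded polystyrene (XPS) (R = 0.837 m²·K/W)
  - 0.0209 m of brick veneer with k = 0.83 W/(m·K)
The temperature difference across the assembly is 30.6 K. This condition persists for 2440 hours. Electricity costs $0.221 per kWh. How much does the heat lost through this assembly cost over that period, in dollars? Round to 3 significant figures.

0.0891/0.0397 = 2.244
0.0209/0.83 = 0.02518
R_total = 2.244 + 0.837 + 0.02518 = 3.107 m²·K/W
Q = 131 × 30.6 / 3.107 = 1290 W
E = 1290 W × 2440 h / 1000 = 3149 kWh
Cost = 3149 × 0.221 = $695.8

696 dollars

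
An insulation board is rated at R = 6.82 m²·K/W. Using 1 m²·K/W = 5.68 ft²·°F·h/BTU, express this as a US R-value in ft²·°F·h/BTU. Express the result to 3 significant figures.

38.7 ft²·°F·h/BTU

R_US = 6.82 × 5.68 = 38.74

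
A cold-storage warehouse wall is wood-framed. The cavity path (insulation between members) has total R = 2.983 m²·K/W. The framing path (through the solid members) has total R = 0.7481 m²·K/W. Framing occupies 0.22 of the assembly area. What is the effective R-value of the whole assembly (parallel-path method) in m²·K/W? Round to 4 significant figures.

1.800 m²·K/W

U_eff = 0.78/2.983 + 0.22/0.7481 = 0.26148 + 0.29408 = 0.55556
R_eff = 1/U_eff = 1.8 m²·K/W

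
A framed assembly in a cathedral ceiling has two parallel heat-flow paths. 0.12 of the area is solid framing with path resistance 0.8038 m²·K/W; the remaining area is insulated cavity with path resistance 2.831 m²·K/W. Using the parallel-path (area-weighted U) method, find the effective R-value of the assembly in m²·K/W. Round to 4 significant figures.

2.173 m²·K/W

U_eff = 0.88/2.831 + 0.12/0.8038 = 0.31084 + 0.14929 = 0.46014
R_eff = 1/U_eff = 2.1733 m²·K/W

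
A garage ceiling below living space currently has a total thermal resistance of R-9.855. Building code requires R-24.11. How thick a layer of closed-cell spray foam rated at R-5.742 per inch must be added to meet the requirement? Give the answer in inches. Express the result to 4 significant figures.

2.483 in

ΔR = 24.11 − 9.855 = 14.255 ft²·°F·h/BTU
L = ΔR / (R/in) = 14.255/5.742 = 2.4826 in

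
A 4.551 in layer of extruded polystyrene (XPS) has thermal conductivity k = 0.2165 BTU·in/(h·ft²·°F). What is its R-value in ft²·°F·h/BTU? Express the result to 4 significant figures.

21.02 ft²·°F·h/BTU

R = L/k = 4.551/0.2165 = 21.021 ft²·°F·h/BTU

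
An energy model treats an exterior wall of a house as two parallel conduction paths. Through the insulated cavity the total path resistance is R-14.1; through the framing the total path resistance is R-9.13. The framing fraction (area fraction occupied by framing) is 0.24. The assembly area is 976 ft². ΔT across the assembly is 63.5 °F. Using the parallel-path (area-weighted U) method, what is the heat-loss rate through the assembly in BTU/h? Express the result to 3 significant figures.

U_eff = 0.76/14.1 + 0.24/9.13 = 0.0539 + 0.02629 = 0.08019
R_eff = 1/U_eff = 12.47 ft²·°F·h/BTU
Q = 976 × 63.5 / 12.47 = 4970 BTU/h

4970 BTU/h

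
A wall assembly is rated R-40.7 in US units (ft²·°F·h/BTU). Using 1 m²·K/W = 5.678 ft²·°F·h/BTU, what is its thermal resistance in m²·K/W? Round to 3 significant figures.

7.17 m²·K/W

R_SI = 40.7/5.678 = 7.168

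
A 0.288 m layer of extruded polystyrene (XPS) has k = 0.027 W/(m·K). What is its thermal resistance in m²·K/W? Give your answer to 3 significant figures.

10.7 m²·K/W

R = L/k = 0.288/0.027 = 10.67 m²·K/W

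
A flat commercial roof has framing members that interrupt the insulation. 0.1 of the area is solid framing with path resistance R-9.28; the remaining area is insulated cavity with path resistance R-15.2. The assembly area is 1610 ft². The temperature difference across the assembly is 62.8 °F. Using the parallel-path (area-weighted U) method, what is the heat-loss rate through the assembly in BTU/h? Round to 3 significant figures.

U_eff = 0.9/15.2 + 0.1/9.28 = 0.05921 + 0.01078 = 0.06999
R_eff = 1/U_eff = 14.29 ft²·°F·h/BTU
Q = 1610 × 62.8 / 14.29 = 7076 BTU/h

7080 BTU/h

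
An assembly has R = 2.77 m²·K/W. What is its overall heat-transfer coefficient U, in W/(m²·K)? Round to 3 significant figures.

0.361 W/(m²·K)

U = 1/R = 1/2.77 = 0.361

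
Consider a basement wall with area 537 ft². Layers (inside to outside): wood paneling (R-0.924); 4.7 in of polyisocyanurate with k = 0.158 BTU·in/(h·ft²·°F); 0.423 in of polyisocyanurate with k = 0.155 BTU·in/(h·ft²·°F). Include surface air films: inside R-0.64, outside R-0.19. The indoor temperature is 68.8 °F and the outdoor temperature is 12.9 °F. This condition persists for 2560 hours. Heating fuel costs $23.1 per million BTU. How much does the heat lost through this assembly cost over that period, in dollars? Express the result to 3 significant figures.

4.7/0.158 = 29.75
0.423/0.155 = 2.729
R_total = 0.64 + 0.924 + 29.75 + 2.729 + 0.19 = 34.23 ft²·°F·h/BTU
Q = 537 × (68.8 − 12.9) / 34.23 = 877 BTU/h
E = 877 × 2560 = 2245000 BTU
Cost = 2245000/10⁶ × 23.1 = $51.86

51.9 dollars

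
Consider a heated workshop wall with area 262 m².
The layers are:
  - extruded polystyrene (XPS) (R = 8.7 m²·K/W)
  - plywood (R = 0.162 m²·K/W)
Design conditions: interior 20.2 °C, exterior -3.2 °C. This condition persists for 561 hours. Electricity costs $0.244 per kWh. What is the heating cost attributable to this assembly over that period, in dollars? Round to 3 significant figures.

94.7 dollars

R_total = 8.7 + 0.162 = 8.862 m²·K/W
Q = 262 × (20.2 − (-3.2)) / 8.862 = 691.8 W
E = 691.8 W × 561 h / 1000 = 388.1 kWh
Cost = 388.1 × 0.244 = $94.7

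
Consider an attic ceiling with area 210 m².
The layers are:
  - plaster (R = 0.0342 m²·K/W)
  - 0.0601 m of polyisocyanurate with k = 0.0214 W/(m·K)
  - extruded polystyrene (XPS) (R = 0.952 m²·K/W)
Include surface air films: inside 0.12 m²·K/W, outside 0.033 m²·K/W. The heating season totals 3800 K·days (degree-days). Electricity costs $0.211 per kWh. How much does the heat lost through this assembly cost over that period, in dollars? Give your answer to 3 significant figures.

1020 dollars

0.0601/0.0214 = 2.808
R_total = 0.12 + 0.0342 + 2.808 + 0.952 + 0.033 = 3.948 m²·K/W
E = A × HDD × 24 / R / 1000 = 210 × 3800 × 24 / 3.948 / 1000 = 4852 kWh
Cost = 4852 × 0.211 = $1024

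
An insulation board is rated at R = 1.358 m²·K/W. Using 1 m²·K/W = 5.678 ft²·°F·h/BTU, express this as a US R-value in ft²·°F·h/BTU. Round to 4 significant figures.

R_US = 1.358 × 5.678 = 7.7107

7.711 ft²·°F·h/BTU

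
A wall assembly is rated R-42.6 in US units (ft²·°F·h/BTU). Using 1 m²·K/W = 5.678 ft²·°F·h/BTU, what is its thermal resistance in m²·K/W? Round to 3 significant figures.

R_SI = 42.6/5.678 = 7.503

7.50 m²·K/W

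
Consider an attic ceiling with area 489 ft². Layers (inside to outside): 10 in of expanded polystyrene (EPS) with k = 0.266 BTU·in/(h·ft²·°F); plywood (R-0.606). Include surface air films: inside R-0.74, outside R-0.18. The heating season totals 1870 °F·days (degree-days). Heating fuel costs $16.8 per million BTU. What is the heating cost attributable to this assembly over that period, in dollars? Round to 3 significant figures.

10/0.266 = 37.59
R_total = 0.74 + 37.59 + 0.606 + 0.18 = 39.12 ft²·°F·h/BTU
E = A × HDD × 24 / R = 489 × 1870 × 24 / 39.12 = 561000 BTU
Cost = 561000/10⁶ × 16.8 = $9.425

9.42 dollars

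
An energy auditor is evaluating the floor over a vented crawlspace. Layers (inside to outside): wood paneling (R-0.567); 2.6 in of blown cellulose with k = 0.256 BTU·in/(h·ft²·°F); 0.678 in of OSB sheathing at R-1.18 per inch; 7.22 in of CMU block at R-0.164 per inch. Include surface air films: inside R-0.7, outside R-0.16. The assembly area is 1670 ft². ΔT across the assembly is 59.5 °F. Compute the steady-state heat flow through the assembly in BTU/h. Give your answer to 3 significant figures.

7320 BTU/h

2.6/0.256 = 10.16
0.678 × 1.18 = 0.8
7.22 × 0.164 = 1.184
R_total = 0.7 + 0.567 + 10.16 + 0.8 + 1.184 + 0.16 = 13.57 ft²·°F·h/BTU
Q = A·ΔT/R = 1670 × 59.5 / 13.57 = 7324 BTU/h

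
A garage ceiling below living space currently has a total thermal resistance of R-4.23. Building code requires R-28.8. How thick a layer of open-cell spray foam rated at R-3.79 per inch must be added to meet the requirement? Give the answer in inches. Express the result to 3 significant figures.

6.48 in

ΔR = 28.8 − 4.23 = 24.57 ft²·°F·h/BTU
L = ΔR / (R/in) = 24.57/3.79 = 6.483 in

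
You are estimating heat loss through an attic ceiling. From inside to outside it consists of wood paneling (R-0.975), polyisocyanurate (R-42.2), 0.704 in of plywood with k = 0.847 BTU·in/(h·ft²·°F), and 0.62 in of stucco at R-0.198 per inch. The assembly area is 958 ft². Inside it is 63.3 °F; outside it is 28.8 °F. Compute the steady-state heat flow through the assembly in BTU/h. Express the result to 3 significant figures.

0.704/0.847 = 0.8312
0.62 × 0.198 = 0.1228
R_total = 0.975 + 42.2 + 0.8312 + 0.1228 = 44.13 ft²·°F·h/BTU
Q = A·ΔT/R = 958 × (63.3 − 28.8) / 44.13 = 749 BTU/h

749 BTU/h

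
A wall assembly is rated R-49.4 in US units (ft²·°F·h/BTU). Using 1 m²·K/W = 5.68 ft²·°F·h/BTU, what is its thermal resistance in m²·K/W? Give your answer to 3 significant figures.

R_SI = 49.4/5.68 = 8.697

8.70 m²·K/W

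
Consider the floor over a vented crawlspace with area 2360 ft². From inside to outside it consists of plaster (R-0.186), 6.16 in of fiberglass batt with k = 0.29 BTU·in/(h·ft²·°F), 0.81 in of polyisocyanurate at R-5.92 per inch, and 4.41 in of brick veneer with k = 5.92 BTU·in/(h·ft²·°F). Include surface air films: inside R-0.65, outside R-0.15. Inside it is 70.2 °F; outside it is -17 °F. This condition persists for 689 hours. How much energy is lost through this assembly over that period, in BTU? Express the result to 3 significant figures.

6.16/0.29 = 21.24
0.81 × 5.92 = 4.795
4.41/5.92 = 0.7449
R_total = 0.65 + 0.186 + 21.24 + 4.795 + 0.7449 + 0.15 = 27.77 ft²·°F·h/BTU
Q = 2360 × (70.2 − (-17)) / 27.77 = 7411 BTU/h
E = 7411 × 689 = 5106000 BTU

5110000 BTU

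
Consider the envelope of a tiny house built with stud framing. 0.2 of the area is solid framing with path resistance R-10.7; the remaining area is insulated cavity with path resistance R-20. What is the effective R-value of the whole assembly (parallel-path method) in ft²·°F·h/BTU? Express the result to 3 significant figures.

U_eff = 0.8/20 + 0.2/10.7 = 0.04 + 0.01869 = 0.05869
R_eff = 1/U_eff = 17.04 ft²·°F·h/BTU

17.0 ft²·°F·h/BTU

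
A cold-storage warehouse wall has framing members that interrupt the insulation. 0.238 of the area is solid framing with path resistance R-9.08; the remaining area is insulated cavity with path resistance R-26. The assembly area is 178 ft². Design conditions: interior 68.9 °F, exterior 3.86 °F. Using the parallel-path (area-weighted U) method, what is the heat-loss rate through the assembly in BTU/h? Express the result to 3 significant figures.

U_eff = 0.762/26 + 0.238/9.08 = 0.02931 + 0.02621 = 0.05552
R_eff = 1/U_eff = 18.01 ft²·°F·h/BTU
Q = 178 × (68.9 − 3.86) / 18.01 = 642.8 BTU/h

643 BTU/h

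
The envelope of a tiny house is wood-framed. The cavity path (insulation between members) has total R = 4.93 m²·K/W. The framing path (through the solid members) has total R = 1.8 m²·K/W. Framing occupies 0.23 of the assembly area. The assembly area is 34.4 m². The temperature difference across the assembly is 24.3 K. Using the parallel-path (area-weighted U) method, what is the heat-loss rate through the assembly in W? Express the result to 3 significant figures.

237 W

U_eff = 0.77/4.93 + 0.23/1.8 = 0.1562 + 0.1278 = 0.284
R_eff = 1/U_eff = 3.522 m²·K/W
Q = 34.4 × 24.3 / 3.522 = 237.4 W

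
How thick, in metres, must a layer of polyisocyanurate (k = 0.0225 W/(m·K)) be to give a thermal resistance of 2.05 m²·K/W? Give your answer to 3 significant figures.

L = R·k = 2.05 × 0.0225 = 0.04612 m

0.0461 m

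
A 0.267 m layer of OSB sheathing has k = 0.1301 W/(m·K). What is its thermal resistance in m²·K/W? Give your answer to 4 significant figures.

2.052 m²·K/W

R = L/k = 0.267/0.1301 = 2.0523 m²·K/W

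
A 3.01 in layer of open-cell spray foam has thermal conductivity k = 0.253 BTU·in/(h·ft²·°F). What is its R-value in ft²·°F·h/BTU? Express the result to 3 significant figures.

R = L/k = 3.01/0.253 = 11.9 ft²·°F·h/BTU

11.9 ft²·°F·h/BTU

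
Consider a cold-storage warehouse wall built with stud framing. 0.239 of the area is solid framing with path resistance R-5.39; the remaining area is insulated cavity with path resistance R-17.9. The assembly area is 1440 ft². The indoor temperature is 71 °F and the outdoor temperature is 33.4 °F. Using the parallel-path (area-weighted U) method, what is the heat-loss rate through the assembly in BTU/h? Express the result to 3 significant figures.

U_eff = 0.761/17.9 + 0.239/5.39 = 0.04251 + 0.04434 = 0.08686
R_eff = 1/U_eff = 11.51 ft²·°F·h/BTU
Q = 1440 × (71 − 33.4) / 11.51 = 4703 BTU/h

4700 BTU/h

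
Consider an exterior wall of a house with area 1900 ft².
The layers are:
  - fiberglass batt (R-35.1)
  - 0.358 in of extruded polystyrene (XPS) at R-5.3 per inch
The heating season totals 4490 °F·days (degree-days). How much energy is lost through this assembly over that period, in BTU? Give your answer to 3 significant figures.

5530000 BTU

0.358 × 5.3 = 1.897
R_total = 35.1 + 1.897 = 37 ft²·°F·h/BTU
E = A × HDD × 24 / R = 1900 × 4490 × 24 / 37 = 5534000 BTU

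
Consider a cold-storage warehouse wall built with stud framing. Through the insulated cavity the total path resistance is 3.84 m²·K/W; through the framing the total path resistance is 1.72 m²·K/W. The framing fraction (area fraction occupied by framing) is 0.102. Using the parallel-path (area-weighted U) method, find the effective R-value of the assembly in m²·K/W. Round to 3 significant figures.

3.41 m²·K/W

U_eff = 0.898/3.84 + 0.102/1.72 = 0.2339 + 0.0593 = 0.2932
R_eff = 1/U_eff = 3.411 m²·K/W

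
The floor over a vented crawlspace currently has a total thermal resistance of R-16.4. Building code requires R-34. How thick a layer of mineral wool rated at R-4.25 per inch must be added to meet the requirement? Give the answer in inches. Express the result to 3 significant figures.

4.14 in

ΔR = 34 − 16.4 = 17.6 ft²·°F·h/BTU
L = ΔR / (R/in) = 17.6/4.25 = 4.141 in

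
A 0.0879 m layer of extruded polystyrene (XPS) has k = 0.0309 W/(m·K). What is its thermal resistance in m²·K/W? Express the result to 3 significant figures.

R = L/k = 0.0879/0.0309 = 2.845 m²·K/W

2.84 m²·K/W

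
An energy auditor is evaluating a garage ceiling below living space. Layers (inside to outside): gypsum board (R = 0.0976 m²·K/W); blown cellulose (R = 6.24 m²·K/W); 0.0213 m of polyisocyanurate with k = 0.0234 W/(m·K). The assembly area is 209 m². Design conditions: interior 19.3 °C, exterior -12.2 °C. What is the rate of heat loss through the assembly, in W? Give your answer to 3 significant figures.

908 W

0.0213/0.0234 = 0.9103
R_total = 0.0976 + 6.24 + 0.9103 = 7.248 m²·K/W
Q = A·ΔT/R = 209 × (19.3 − (-12.2)) / 7.248 = 908.3 W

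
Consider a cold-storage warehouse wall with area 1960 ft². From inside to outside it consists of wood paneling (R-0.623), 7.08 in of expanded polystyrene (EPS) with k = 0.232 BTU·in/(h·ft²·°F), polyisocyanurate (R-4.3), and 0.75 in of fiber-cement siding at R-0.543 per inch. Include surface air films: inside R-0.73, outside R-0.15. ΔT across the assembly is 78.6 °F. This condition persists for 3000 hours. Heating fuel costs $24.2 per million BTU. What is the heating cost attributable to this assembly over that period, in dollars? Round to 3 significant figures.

305 dollars

7.08/0.232 = 30.52
0.75 × 0.543 = 0.4073
R_total = 0.73 + 0.623 + 30.52 + 4.3 + 0.4073 + 0.15 = 36.73 ft²·°F·h/BTU
Q = 1960 × 78.6 / 36.73 = 4195 BTU/h
E = 4195 × 3000 = 12580000 BTU
Cost = 12580000/10⁶ × 24.2 = $304.5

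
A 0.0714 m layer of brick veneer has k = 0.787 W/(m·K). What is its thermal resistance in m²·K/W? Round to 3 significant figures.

0.0907 m²·K/W

R = L/k = 0.0714/0.787 = 0.09072 m²·K/W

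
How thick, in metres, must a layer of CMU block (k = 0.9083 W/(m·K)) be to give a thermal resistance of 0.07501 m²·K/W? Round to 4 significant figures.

0.06813 m

L = R·k = 0.07501 × 0.9083 = 0.068132 m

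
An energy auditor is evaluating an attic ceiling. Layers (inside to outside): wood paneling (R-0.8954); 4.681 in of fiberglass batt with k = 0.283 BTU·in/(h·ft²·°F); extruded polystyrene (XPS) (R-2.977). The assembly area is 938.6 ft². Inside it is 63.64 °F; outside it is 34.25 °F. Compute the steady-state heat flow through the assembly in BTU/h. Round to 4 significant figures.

4.681/0.283 = 16.541
R_total = 0.8954 + 16.541 + 2.977 = 20.413 ft²·°F·h/BTU
Q = A·ΔT/R = 938.6 × (63.64 − 34.25) / 20.413 = 1351.4 BTU/h

1351 BTU/h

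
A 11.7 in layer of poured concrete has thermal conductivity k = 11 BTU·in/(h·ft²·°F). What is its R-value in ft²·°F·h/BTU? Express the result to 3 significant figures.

R = L/k = 11.7/11 = 1.064 ft²·°F·h/BTU

1.06 ft²·°F·h/BTU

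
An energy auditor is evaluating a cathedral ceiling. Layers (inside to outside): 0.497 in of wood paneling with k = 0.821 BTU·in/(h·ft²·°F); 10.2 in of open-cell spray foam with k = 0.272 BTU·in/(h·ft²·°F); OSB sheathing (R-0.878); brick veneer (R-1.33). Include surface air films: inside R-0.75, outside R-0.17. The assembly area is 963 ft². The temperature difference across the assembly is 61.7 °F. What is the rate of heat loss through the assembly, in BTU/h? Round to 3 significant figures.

1440 BTU/h

0.497/0.821 = 0.6054
10.2/0.272 = 37.5
R_total = 0.75 + 0.6054 + 37.5 + 0.878 + 1.33 + 0.17 = 41.23 ft²·°F·h/BTU
Q = A·ΔT/R = 963 × 61.7 / 41.23 = 1441 BTU/h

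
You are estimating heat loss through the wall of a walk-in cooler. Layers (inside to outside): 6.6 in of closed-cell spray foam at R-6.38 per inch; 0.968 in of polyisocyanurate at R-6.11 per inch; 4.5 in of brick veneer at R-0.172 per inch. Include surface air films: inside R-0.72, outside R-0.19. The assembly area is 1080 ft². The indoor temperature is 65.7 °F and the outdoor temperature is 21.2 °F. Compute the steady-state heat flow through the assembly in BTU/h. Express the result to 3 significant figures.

6.6 × 6.38 = 42.11
0.968 × 6.11 = 5.914
4.5 × 0.172 = 0.774
R_total = 0.72 + 42.11 + 5.914 + 0.774 + 0.19 = 49.71 ft²·°F·h/BTU
Q = A·ΔT/R = 1080 × (65.7 − 21.2) / 49.71 = 966.9 BTU/h

967 BTU/h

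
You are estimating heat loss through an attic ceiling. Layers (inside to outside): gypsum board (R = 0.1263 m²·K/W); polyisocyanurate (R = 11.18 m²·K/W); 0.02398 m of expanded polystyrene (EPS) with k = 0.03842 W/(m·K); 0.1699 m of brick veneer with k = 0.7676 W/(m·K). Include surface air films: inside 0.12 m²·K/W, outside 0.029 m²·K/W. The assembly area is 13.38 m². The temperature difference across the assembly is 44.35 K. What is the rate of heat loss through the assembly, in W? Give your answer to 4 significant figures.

0.02398/0.03842 = 0.62415
0.1699/0.7676 = 0.22134
R_total = 0.12 + 0.1263 + 11.18 + 0.62415 + 0.22134 + 0.029 = 12.301 m²·K/W
Q = A·ΔT/R = 13.38 × 44.35 / 12.301 = 48.241 W

48.24 W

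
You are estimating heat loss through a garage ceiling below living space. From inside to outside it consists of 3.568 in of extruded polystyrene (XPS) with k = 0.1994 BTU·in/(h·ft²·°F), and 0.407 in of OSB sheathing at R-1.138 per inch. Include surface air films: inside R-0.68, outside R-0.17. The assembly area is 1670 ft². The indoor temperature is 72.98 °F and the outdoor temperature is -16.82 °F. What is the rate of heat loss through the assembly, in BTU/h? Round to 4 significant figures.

3.568/0.1994 = 17.894
0.407 × 1.138 = 0.46317
R_total = 0.68 + 17.894 + 0.46317 + 0.17 = 19.207 ft²·°F·h/BTU
Q = A·ΔT/R = 1670 × (72.98 − (-16.82)) / 19.207 = 7807.9 BTU/h

7808 BTU/h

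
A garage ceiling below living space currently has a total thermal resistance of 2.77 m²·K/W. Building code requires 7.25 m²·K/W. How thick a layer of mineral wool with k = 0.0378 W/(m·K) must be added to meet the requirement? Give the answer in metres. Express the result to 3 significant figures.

0.169 m

ΔR = 7.25 − 2.77 = 4.48 m²·K/W
L = ΔR × k = 4.48 × 0.0378 = 0.1693 m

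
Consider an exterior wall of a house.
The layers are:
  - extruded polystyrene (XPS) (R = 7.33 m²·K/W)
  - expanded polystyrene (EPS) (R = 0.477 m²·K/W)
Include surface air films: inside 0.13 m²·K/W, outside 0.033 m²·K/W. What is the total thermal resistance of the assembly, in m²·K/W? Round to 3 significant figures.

7.97 m²·K/W

R_total = 0.13 + 7.33 + 0.477 + 0.033 = 7.97 m²·K/W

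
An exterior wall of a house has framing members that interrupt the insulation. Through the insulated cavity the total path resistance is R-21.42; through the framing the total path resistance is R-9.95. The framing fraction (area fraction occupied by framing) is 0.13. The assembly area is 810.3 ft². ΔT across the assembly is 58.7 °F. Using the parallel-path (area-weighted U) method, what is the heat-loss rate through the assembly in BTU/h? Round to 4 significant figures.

U_eff = 0.87/21.42 + 0.13/9.95 = 0.040616 + 0.013065 = 0.053682
R_eff = 1/U_eff = 18.628 ft²·°F·h/BTU
Q = 810.3 × 58.7 / 18.628 = 2553.3 BTU/h

2553 BTU/h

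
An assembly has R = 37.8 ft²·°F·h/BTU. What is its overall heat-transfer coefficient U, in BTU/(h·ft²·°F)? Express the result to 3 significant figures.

0.0265 BTU/(h·ft²·°F)

U = 1/R = 1/37.8 = 0.02646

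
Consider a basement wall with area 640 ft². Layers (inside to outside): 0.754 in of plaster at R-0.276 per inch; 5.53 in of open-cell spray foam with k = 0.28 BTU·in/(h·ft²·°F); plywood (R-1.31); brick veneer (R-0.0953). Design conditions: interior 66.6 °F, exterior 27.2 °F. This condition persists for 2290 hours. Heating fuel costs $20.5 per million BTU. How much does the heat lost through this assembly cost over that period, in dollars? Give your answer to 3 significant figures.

55.4 dollars

0.754 × 0.276 = 0.2081
5.53/0.28 = 19.75
R_total = 0.2081 + 19.75 + 1.31 + 0.0953 = 21.36 ft²·°F·h/BTU
Q = 640 × (66.6 − 27.2) / 21.36 = 1180 BTU/h
E = 1180 × 2290 = 2703000 BTU
Cost = 2703000/10⁶ × 20.5 = $55.41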